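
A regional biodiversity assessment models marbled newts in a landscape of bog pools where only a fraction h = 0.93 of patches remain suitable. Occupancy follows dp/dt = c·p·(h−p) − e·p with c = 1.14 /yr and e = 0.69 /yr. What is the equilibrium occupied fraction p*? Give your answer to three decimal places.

0.325

Setting dp/dt = 0 and dividing by p* gives c·(h−p*) = e.
So p* = h − e/c = 0.93 − 0.69/1.14 = 0.93 − 0.6053 = 0.3247.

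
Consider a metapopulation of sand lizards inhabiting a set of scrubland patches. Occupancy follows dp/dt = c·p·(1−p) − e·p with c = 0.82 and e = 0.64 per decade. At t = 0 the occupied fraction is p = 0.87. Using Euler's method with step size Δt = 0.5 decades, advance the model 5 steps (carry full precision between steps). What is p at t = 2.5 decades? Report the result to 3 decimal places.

Update rule: p ← p + [c·p·(1−p) − e·p]·Δt with Δt = 0.5.
p: 0.87000 → 0.63797  (Δp = -0.23203)
p: 0.63797 → 0.52852  (Δp = -0.10946)
p: 0.52852 → 0.46156  (Δp = -0.06696)
p: 0.46156 → 0.41575  (Δp = -0.04580)
p: 0.41575 → 0.38230  (Δp = -0.03345)

0.382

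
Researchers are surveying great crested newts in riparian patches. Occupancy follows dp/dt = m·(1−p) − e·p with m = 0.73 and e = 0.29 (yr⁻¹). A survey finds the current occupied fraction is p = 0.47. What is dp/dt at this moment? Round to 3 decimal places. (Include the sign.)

0.251

Colonization term: m·(1−p) = 0.73×0.5300 = 0.38690.
Extinction term: e·p = 0.13630.
dp/dt = 0.38690 − 0.13630 = 0.25060.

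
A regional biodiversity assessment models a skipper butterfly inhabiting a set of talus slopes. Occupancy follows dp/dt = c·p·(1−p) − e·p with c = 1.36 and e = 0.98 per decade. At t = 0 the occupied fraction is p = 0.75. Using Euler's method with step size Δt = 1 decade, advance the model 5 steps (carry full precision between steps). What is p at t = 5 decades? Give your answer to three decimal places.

Update rule: p ← p + [c·p·(1−p) − e·p]·Δt with Δt = 1.
step 1: Δp = -0.48000, p = 0.27000
step 2: Δp = +0.00346, p = 0.27346
step 3: Δp = +0.00221, p = 0.27567
step 4: Δp = +0.00140, p = 0.27707
step 5: Δp = +0.00088, p = 0.27795

0.278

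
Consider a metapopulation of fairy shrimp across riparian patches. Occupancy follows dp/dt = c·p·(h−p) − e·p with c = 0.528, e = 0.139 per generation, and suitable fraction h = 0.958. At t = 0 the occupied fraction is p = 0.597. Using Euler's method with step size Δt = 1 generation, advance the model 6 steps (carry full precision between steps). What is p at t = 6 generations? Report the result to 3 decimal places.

0.687

Update rule: p ← p + [c·p·(h−p) − e·p]·Δt with Δt = 1.
t = 1: p = 0.59700 + (+0.03081) = 0.62781
t = 2: p = 0.62781 + (+0.02219) = 0.65000
t = 3: p = 0.65000 + (+0.01536) = 0.66535
t = 4: p = 0.66535 + (+0.01032) = 0.67568
t = 5: p = 0.67568 + (+0.00680) = 0.68248
t = 6: p = 0.68248 + (+0.00442) = 0.68690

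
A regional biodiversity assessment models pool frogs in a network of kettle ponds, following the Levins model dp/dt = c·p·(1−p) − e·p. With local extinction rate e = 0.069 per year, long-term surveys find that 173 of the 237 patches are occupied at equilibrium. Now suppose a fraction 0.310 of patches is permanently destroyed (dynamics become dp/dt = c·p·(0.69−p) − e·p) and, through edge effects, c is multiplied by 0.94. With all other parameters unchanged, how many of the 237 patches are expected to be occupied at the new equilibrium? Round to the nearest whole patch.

95

Observed p* = 173/237 = 0.72996.
Balance c(1−p*) = e gives c = e/(1 − 0.72996) = 0.069/0.27004 = 0.25552.
New p* = 0.69 − e/c = 0.69 − 0.06900/0.24019 = 0.40273.
Expected occupied = 237 × 0.40273 = 95.45 ≈ 95.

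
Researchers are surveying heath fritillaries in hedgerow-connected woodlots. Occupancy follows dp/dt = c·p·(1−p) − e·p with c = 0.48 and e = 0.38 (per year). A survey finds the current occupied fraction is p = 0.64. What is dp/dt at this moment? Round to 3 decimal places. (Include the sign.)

Colonization term: c·p·(1−p) = 0.48×0.64×0.3600 = 0.11059.
Extinction term: e·p = 0.24320.
dp/dt = 0.11059 − 0.24320 = -0.13261.

-0.133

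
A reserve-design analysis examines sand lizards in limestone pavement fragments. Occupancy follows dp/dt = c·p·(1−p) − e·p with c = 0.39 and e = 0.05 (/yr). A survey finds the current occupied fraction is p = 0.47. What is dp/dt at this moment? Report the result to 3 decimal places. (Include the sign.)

0.074

Colonization term: c·p·(1−p) = 0.39×0.47×0.5300 = 0.09715.
Extinction term: e·p = 0.02350.
dp/dt = 0.09715 − 0.02350 = 0.07365.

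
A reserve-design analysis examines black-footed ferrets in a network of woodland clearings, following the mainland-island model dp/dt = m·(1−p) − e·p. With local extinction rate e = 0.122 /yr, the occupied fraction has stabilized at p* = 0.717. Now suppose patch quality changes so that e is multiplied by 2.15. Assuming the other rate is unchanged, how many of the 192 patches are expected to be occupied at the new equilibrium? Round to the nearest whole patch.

104

Balance m(1−p*) = e·p* gives m = e·p*/(1−p*) = 0.122×0.71700/0.28300 = 0.30910.
New p* = m/(m+e) = 0.30910/(0.30910+0.26230) = 0.54095.
Expected occupied = 192 × 0.54095 = 103.86 ≈ 104.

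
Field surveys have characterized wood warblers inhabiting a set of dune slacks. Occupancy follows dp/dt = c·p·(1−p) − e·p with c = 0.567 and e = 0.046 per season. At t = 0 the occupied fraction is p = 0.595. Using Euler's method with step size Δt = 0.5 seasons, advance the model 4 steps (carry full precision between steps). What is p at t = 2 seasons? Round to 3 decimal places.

Update rule: p ← p + [c·p·(1−p) − e·p]·Δt with Δt = 0.5.
step 1: Δp = +0.05463, p = 0.64963
step 2: Δp = +0.04959, p = 0.69922
step 3: Δp = +0.04354, p = 0.74276
step 4: Δp = +0.03708, p = 0.77984

0.780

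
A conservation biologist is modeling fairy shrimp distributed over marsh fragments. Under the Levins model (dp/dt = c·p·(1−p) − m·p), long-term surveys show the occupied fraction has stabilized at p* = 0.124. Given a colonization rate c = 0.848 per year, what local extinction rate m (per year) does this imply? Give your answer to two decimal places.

At equilibrium c(1−p*) = m.
m = 0.848 × (1 − 0.124) = 0.848 × 0.8760 = 0.7428.

0.74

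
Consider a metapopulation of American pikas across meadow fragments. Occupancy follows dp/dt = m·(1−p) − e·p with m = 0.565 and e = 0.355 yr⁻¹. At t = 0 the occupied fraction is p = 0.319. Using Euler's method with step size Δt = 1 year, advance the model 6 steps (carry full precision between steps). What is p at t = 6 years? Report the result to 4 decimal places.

0.6141

Update rule: p ← p + [m·(1−p) − e·p]·Δt with Δt = 1.
t = 1: p = 0.31900 + (+0.27152) = 0.59052
t = 2: p = 0.59052 + (+0.02172) = 0.61224
t = 3: p = 0.61224 + (+0.00174) = 0.61398
t = 4: p = 0.61398 + (+0.00014) = 0.61412
t = 5: p = 0.61412 + (+0.00001) = 0.61413
t = 6: p = 0.61413 + (+0.00000) = 0.61413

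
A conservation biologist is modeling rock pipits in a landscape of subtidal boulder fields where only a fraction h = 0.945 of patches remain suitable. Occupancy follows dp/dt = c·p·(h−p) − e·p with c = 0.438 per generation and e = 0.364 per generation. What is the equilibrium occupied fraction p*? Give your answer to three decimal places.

Setting dp/dt = 0 and dividing by p* gives c·(h−p*) = e.
So p* = h − e/c = 0.945 − 0.364/0.438 = 0.945 − 0.8311 = 0.1139.

0.114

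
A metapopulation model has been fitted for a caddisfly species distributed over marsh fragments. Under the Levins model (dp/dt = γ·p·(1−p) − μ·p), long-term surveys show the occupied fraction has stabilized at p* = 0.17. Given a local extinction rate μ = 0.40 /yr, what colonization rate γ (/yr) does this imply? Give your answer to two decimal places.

At equilibrium γ(1−p*) = μ, so γ = μ/(1−p*).
γ = 0.40/(1 − 0.17) = 0.40/0.8300 = 0.4819.

0.48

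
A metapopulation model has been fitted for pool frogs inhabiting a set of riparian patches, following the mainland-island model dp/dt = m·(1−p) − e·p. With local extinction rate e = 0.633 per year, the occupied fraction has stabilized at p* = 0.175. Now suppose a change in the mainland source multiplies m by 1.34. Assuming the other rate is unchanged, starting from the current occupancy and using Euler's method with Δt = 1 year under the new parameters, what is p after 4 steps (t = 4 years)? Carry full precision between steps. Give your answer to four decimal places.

Balance m(1−p*) = e·p* gives m = e·p*/(1−p*) = 0.633×0.17500/0.82500 = 0.13427.
Starting from p₀ = 0.17500; update p ← p + (dp/dt)·Δt with the new parameters.
p: 0.17500 → 0.21266  (Δp = +0.03766)
p: 0.21266 → 0.21971  (Δp = +0.00705)
p: 0.21971 → 0.22103  (Δp = +0.00132)
p: 0.22103 → 0.22127  (Δp = +0.00025)

0.2213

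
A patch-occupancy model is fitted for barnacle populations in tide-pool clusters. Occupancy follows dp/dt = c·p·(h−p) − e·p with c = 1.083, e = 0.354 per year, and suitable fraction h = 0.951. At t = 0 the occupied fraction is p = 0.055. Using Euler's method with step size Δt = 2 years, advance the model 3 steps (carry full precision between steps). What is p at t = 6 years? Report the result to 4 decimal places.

0.4603

Update rule: p ← p + [c·p·(h−p) − e·p]·Δt with Δt = 2.
t = 2: p = 0.05500 + (+0.06780) = 0.12280
t = 4: p = 0.12280 + (+0.13335) = 0.25615
t = 6: p = 0.25615 + (+0.20416) = 0.46031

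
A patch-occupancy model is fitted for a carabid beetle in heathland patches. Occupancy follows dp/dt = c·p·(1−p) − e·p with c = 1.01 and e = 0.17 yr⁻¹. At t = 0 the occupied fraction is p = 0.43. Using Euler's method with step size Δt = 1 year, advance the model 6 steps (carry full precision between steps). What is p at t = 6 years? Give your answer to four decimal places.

Update rule: p ← p + [c·p·(1−p) − e·p]·Δt with Δt = 1.
p: 0.43000 → 0.60445  (Δp = +0.17445)
p: 0.60445 → 0.74318  (Δp = +0.13872)
p: 0.74318 → 0.80961  (Δp = +0.06643)
p: 0.80961 → 0.82766  (Δp = +0.01805)
p: 0.82766 → 0.83102  (Δp = +0.00336)
p: 0.83102 → 0.83158  (Δp = +0.00055)

0.8316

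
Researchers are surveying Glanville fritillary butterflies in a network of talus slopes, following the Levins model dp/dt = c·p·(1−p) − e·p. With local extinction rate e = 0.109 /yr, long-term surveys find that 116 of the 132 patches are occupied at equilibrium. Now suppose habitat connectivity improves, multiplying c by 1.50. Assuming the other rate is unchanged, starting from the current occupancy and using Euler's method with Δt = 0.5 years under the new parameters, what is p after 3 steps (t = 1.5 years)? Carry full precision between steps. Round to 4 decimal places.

0.9167

Observed p* = 116/132 = 0.87879.
Balance c(1−p*) = e gives c = e/(1 − 0.87879) = 0.109/0.12121 = 0.89925.
Starting from p₀ = 0.87879; update p ← p + (dp/dt)·Δt with the new parameters.
t = 0.5: p = 0.87879 + (+0.02395) = 0.90273
t = 1: p = 0.90273 + (+0.01002) = 0.91275
t = 1.5: p = 0.91275 + (+0.00396) = 0.91672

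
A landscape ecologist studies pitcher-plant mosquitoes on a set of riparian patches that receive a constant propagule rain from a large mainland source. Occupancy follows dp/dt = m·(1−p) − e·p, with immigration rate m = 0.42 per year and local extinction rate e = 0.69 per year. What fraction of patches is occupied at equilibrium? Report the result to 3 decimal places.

At equilibrium the propagule rain into empty patches balances local extinction: m(1−p*) = e·p*.
p* = m/(m+e) = 0.42/(0.42+0.69) = 0.42/1.1100 = 0.3784.

0.378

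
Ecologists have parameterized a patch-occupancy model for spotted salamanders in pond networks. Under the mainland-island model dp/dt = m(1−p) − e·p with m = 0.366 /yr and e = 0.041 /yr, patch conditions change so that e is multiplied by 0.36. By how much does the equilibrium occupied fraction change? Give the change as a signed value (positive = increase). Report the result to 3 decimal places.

0.062

Before: p* = 0.366/(0.366+0.041) = 0.8993.
After: m = 0.366, e = 0.01476; p* = 0.366/0.3808 = 0.9612.
Δp* = 0.9612 − 0.8993 = +0.0620.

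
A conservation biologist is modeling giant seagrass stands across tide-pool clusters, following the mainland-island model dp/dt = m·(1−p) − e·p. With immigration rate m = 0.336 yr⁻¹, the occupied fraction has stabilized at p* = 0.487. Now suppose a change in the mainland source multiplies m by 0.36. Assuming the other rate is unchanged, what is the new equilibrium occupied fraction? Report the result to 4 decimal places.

Balance m(1−p*) = e·p* gives e = m(1−p*)/p* = 0.336×0.51300/0.48700 = 0.35394.
New p* = m/(m+e) = 0.12096/(0.12096+0.35394) = 0.25471.

0.2547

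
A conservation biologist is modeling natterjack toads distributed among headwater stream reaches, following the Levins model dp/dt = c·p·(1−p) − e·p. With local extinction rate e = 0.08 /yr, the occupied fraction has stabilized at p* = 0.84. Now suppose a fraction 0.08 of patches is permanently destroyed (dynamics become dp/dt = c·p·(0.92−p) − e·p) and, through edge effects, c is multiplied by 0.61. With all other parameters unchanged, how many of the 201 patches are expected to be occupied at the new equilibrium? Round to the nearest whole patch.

Balance c(1−p*) = e gives c = e/(1 − 0.84000) = 0.08/0.16000 = 0.50000.
New p* = 0.92 − e/c = 0.92 − 0.08000/0.30500 = 0.65770.
Expected occupied = 201 × 0.65770 = 132.20 ≈ 132.

132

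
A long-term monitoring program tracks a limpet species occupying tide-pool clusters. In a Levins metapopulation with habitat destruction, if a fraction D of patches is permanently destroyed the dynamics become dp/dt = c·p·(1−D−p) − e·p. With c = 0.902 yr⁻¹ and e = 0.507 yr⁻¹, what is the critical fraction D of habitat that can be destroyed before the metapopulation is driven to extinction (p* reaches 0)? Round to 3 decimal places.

0.438

The nontrivial equilibrium is p* = (1−D) − e/c; extinction occurs when this hits zero.
So D_crit = 1 − e/c = 1 − 0.507/0.902 = 1 − 0.5621 = 0.4379.
Note this equals the original equilibrium occupancy — the Levins extinction-debt result.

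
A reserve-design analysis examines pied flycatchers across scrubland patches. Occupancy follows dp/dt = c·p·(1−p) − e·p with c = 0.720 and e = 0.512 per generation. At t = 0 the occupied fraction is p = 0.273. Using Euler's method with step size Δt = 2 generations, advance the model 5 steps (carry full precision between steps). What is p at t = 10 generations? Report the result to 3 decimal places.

Update rule: p ← p + [c·p·(1−p) − e·p]·Δt with Δt = 2.
t = 2: p = 0.27300 + (+0.00625) = 0.27925
t = 4: p = 0.27925 + (+0.00388) = 0.28312
t = 6: p = 0.28312 + (+0.00235) = 0.28547
t = 8: p = 0.28547 + (+0.00140) = 0.28688
t = 10: p = 0.28688 + (+0.00083) = 0.28771

0.288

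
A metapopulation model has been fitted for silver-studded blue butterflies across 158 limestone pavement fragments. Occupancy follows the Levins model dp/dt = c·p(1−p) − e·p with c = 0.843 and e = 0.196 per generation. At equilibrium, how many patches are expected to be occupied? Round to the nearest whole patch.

121

p* = 1 − e/c = 1 − 0.196/0.843 = 0.7675.
Expected occupied patches = N × p* = 158 × 0.7675 = 121.26 ≈ 121.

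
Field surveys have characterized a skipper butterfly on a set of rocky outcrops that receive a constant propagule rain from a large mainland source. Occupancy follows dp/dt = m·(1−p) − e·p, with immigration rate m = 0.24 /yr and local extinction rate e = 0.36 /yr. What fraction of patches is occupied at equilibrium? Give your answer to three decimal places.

0.400

Setting dp/dt = 0: m − m·p* = e·p*, so m = (m+e)·p*.
p* = m/(m+e) = 0.24/(0.24+0.36) = 0.24/0.6000 = 0.4000.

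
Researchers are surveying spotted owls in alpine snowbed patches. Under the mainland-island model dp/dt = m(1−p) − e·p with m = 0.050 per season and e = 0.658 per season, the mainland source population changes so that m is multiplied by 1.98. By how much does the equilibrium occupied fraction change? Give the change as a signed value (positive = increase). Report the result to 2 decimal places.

Before: p* = 0.050/(0.050+0.658) = 0.0706.
After: m = 0.099, e = 0.658; p* = 0.099/0.7570 = 0.1308.
Δp* = 0.1308 − 0.0706 = +0.0602.

0.06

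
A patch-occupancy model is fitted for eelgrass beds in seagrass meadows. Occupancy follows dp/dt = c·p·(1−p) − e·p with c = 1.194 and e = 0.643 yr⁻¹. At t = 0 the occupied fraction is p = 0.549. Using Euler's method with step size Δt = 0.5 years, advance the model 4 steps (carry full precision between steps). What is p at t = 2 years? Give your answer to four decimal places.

Update rule: p ← p + [c·p·(1−p) − e·p]·Δt with Δt = 0.5.
t = 0.5: p = 0.54900 + (-0.02869) = 0.52031
t = 1: p = 0.52031 + (-0.01828) = 0.50204
t = 1.5: p = 0.50204 + (-0.01216) = 0.48988
t = 2: p = 0.48988 + (-0.00831) = 0.48157

0.4816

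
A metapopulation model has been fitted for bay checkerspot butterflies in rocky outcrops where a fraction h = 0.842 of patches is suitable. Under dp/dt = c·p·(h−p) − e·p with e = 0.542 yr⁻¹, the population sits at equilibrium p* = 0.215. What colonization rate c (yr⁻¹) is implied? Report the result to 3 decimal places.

At equilibrium c(h−p*) = e, so c = e/(h−p*).
c = 0.542/(0.842 − 0.215) = 0.542/0.6270 = 0.8644.

0.864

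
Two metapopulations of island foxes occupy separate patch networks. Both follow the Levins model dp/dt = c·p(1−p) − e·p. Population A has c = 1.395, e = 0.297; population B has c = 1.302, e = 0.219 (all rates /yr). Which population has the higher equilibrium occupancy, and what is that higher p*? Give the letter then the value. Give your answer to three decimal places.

B, 0.832

A: p*_A = 1 − 0.297/1.395 = 0.7871.
B: p*_B = 1 − 0.219/1.302 = 0.8318.
B is higher at 0.8318.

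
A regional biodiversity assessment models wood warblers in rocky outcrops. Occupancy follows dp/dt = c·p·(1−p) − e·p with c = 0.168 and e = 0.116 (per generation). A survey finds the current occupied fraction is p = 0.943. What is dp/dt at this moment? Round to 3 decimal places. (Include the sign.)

-0.100

Colonization term: c·p·(1−p) = 0.168×0.943×0.0570 = 0.00903.
Extinction term: e·p = 0.10939.
dp/dt = 0.00903 − 0.10939 = -0.10036.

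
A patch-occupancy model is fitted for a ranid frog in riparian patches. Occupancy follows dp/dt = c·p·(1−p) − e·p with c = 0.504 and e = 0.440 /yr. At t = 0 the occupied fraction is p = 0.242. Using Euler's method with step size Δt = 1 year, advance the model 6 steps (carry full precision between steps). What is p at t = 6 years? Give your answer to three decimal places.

Update rule: p ← p + [c·p·(1−p) − e·p]·Δt with Δt = 1.
t = 1: p = 0.24200 + (-0.01403) = 0.22797
t = 2: p = 0.22797 + (-0.01160) = 0.21637
t = 3: p = 0.21637 + (-0.00975) = 0.20662
t = 4: p = 0.20662 + (-0.00829) = 0.19833
t = 5: p = 0.19833 + (-0.00713) = 0.19120
t = 6: p = 0.19120 + (-0.00619) = 0.18501

0.185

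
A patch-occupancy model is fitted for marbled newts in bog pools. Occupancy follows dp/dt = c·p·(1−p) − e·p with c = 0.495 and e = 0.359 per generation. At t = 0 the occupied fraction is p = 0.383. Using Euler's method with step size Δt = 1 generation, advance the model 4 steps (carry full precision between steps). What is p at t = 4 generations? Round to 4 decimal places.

Update rule: p ← p + [c·p·(1−p) − e·p]·Δt with Δt = 1.
  1  |  dp/dt·Δt = -0.020523  |  p_1 = 0.362477
  2  |  dp/dt·Δt = -0.015741  |  p_2 = 0.346736
  3  |  dp/dt·Δt = -0.012356  |  p_3 = 0.334380
  4  |  dp/dt·Δt = -0.009870  |  p_4 = 0.324510

0.3245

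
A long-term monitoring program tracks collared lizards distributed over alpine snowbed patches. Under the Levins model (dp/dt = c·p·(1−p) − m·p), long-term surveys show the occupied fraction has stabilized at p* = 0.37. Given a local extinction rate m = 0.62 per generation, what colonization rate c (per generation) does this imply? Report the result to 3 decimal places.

0.984

At equilibrium c(1−p*) = m, so c = m/(1−p*).
c = 0.62/(1 − 0.37) = 0.62/0.6300 = 0.9841.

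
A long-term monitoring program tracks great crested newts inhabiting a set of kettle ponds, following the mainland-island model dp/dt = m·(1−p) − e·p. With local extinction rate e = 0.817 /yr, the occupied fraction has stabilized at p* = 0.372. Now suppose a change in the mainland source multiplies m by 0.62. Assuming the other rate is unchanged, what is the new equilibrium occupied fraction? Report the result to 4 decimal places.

0.2686

Balance m(1−p*) = e·p* gives m = e·p*/(1−p*) = 0.817×0.37200/0.62800 = 0.48396.
New p* = m/(m+e) = 0.30006/(0.30006+0.81700) = 0.26862.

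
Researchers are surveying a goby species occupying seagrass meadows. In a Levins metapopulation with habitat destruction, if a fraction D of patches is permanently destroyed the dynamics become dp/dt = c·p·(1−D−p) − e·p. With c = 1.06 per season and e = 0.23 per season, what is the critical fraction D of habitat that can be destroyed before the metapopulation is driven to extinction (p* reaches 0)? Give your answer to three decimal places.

0.783

The nontrivial equilibrium is p* = (1−D) − e/c; extinction occurs when this hits zero.
So D_crit = 1 − e/c = 1 − 0.23/1.06 = 1 − 0.2170 = 0.7830.
This equals the undisturbed p*, a classic result of Lande's extension.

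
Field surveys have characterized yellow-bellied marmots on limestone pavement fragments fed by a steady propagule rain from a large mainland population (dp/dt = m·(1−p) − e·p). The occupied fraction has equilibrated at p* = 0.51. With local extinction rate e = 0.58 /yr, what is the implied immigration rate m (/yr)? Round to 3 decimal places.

At equilibrium m(1−p*) = e·p*, so m = e·p*/(1−p*).
m = 0.58 × 0.51 / 0.4900 = 0.2958/0.4900 = 0.6037.

0.604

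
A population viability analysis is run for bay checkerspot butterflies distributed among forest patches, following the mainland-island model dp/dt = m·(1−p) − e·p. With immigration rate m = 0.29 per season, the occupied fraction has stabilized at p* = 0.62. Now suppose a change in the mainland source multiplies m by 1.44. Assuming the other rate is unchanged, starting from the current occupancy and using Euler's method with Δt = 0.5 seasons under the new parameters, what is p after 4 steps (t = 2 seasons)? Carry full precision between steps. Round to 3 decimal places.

Balance m(1−p*) = e·p* gives e = m(1−p*)/p* = 0.29×0.38000/0.62000 = 0.17774.
Starting from p₀ = 0.62000; update p ← p + (dp/dt)·Δt with the new parameters.
step 1: Δp = +0.02424, p = 0.64424
step 2: Δp = +0.01703, p = 0.66127
step 3: Δp = +0.01196, p = 0.67323
step 4: Δp = +0.00840, p = 0.68163

0.682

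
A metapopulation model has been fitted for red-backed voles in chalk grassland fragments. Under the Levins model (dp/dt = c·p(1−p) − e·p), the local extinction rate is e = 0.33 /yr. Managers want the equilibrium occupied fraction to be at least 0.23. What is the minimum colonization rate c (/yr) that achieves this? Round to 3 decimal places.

0.429

p* = 1 − e/c ≥ 0.23 requires e/c ≤ 0.7700, i.e. c ≥ e/0.7700.
c_min = 0.33/0.7700 = 0.4286.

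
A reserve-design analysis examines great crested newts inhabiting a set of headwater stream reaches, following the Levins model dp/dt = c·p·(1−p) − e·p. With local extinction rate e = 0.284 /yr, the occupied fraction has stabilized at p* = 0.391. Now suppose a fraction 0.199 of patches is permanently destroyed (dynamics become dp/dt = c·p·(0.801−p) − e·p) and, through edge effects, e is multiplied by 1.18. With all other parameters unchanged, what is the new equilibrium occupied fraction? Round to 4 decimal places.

Balance c(1−p*) = e gives c = e/(1 − 0.39100) = 0.284/0.60900 = 0.46634.
New p* = 0.801 − e/c = 0.801 − 0.33512/0.46634 = 0.08238.

0.0824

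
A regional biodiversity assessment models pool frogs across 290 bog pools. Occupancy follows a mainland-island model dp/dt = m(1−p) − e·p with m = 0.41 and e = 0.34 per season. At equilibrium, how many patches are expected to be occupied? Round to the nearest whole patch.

p* = m/(m+e) = 0.41/0.7500 = 0.5467.
Expected occupied patches = N × p* = 290 × 0.5467 = 158.53 ≈ 159.

159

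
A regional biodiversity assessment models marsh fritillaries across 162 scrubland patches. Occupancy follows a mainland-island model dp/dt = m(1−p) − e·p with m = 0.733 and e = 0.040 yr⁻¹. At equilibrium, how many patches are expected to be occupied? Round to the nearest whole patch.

p* = m/(m+e) = 0.733/0.7730 = 0.9483.
Expected occupied patches = N × p* = 162 × 0.9483 = 153.62 ≈ 154.

154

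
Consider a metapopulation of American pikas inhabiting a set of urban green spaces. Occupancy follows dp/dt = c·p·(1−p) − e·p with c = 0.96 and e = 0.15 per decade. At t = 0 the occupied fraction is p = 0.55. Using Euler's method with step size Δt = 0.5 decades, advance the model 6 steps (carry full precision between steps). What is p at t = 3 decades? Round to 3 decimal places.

Update rule: p ← p + [c·p·(1−p) − e·p]·Δt with Δt = 0.5.
step 1: Δp = +0.07755, p = 0.62755
step 2: Δp = +0.06512, p = 0.69267
step 3: Δp = +0.05023, p = 0.74290
step 4: Δp = +0.03596, p = 0.77887
step 5: Δp = +0.02426, p = 0.80312
step 6: Δp = +0.01566, p = 0.81878

0.819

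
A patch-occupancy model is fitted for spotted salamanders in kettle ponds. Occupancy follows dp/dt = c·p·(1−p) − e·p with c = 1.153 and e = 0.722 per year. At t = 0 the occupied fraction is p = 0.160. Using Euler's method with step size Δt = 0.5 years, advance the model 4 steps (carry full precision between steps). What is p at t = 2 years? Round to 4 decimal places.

Update rule: p ← p + [c·p·(1−p) − e·p]·Δt with Δt = 0.5.
  1  |  dp/dt·Δt = +0.019722  |  p_1 = 0.179722
  2  |  dp/dt·Δt = +0.020109  |  p_2 = 0.199831
  3  |  dp/dt·Δt = +0.020043  |  p_3 = 0.219873
  4  |  dp/dt·Δt = +0.019512  |  p_4 = 0.239386

0.2394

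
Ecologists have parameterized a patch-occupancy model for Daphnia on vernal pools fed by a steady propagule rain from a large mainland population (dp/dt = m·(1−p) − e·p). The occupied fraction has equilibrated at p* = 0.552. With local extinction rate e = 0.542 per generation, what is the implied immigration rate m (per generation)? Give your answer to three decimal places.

0.668

At equilibrium m(1−p*) = e·p*, so m = e·p*/(1−p*).
m = 0.542 × 0.552 / 0.4480 = 0.2992/0.4480 = 0.6678.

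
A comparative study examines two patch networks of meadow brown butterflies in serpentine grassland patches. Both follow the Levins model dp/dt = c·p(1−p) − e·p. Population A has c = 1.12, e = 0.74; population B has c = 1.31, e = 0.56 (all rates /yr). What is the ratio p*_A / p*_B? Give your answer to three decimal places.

0.593

A: p*_A = 1 − 0.74/1.12 = 0.3393.
B: p*_B = 1 − 0.56/1.31 = 0.5725.
p*_A / p*_B = 0.3393/0.5725 = 0.5926.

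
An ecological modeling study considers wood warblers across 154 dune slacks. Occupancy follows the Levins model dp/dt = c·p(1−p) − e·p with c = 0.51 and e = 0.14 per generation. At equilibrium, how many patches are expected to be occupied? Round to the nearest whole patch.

p* = 1 − e/c = 1 − 0.14/0.51 = 0.7255.
Expected occupied patches = N × p* = 154 × 0.7255 = 111.73 ≈ 112.

112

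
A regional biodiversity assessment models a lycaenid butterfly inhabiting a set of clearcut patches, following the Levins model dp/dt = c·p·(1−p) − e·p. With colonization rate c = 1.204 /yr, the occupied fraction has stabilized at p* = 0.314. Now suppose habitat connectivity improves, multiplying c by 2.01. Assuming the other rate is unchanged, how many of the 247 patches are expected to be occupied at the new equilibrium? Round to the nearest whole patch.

Balance c(1−p*) = e gives e = 1.204×(1 − 0.31400) = 0.82594.
New p* = 1 − e/c = 1 − 0.82594/2.42004 = 0.65871.
Expected occupied = 247 × 0.65871 = 162.70 ≈ 163.

163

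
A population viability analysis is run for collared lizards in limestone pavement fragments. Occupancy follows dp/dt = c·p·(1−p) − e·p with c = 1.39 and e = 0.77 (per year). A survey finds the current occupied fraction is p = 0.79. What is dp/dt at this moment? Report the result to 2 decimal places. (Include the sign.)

Colonization term: c·p·(1−p) = 1.39×0.79×0.2100 = 0.23060.
Extinction term: e·p = 0.60830.
dp/dt = 0.23060 − 0.60830 = -0.37770.

-0.38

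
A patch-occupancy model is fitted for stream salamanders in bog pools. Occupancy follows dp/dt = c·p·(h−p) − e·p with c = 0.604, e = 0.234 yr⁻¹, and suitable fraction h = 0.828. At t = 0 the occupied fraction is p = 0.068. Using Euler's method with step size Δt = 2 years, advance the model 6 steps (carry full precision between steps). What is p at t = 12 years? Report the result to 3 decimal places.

Update rule: p ← p + [c·p·(h−p) − e·p]·Δt with Δt = 2.
p: 0.06800 → 0.09861  (Δp = +0.03061)
p: 0.09861 → 0.13934  (Δp = +0.04073)
p: 0.13934 → 0.19005  (Δp = +0.05071)
p: 0.19005 → 0.24756  (Δp = +0.05752)
p: 0.24756 → 0.30529  (Δp = +0.05772)
p: 0.30529 → 0.35518  (Δp = +0.04990)

0.355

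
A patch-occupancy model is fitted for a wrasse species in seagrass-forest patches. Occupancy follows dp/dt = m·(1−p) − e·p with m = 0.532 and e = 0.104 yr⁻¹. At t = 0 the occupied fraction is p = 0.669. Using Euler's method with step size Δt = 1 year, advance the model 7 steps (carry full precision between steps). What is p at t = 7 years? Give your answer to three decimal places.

0.836

Update rule: p ← p + [m·(1−p) − e·p]·Δt with Δt = 1.
step 1: Δp = +0.10652, p = 0.77552
step 2: Δp = +0.03877, p = 0.81429
step 3: Δp = +0.01411, p = 0.82840
step 4: Δp = +0.00514, p = 0.83354
step 5: Δp = +0.00187, p = 0.83541
step 6: Δp = +0.00068, p = 0.83609
step 7: Δp = +0.00025, p = 0.83634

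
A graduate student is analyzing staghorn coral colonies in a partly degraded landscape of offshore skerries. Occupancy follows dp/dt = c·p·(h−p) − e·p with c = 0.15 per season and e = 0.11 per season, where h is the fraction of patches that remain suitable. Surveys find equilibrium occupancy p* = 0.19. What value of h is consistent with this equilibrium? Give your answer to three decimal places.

0.923

At equilibrium c(h−p*) = e, so h = p* + e/c.
h = 0.19 + 0.11/0.15 = 0.19 + 0.7333 = 0.9233.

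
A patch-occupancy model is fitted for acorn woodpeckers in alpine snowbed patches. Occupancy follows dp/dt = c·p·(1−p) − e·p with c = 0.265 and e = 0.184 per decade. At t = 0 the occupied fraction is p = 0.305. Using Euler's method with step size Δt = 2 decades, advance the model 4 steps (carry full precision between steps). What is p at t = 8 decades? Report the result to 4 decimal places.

Update rule: p ← p + [c·p·(1−p) − e·p]·Δt with Δt = 2.
  1  |  dp/dt·Δt = +0.000107  |  p_1 = 0.305107
  2  |  dp/dt·Δt = +0.000090  |  p_2 = 0.305196
  3  |  dp/dt·Δt = +0.000075  |  p_3 = 0.305271
  4  |  dp/dt·Δt = +0.000063  |  p_4 = 0.305334

0.3053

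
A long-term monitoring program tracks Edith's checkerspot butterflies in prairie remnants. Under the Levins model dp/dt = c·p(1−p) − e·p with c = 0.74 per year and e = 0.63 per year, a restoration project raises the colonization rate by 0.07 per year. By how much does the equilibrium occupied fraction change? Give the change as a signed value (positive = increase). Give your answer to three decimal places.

0.074

Before: p* = 1 − 0.63/0.74 = 0.1486.
After the change, c = 0.81, e = 0.63, so p* = 1 − 0.63/0.81 = 0.2222.
Δp* = 0.2222 − 0.1486 = +0.0736.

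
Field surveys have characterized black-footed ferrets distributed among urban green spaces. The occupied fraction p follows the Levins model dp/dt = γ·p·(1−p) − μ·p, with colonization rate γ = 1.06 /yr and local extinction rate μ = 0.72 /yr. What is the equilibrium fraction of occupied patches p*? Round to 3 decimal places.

At equilibrium, colonization balances extinction: γ·p*·(1−p*) = μ·p*.
So p* = 1 − μ/γ = 1 − 0.72/1.06 = 1 − 0.6792 = 0.3208.

0.321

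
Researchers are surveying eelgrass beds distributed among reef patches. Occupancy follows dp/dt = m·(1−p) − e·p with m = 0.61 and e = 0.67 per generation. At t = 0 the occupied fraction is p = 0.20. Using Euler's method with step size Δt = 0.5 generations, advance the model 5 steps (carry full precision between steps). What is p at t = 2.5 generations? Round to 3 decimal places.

Update rule: p ← p + [m·(1−p) − e·p]·Δt with Δt = 0.5.
t = 0.5: p = 0.20000 + (+0.17700) = 0.37700
t = 1: p = 0.37700 + (+0.06372) = 0.44072
t = 1.5: p = 0.44072 + (+0.02294) = 0.46366
t = 2: p = 0.46366 + (+0.00826) = 0.47192
t = 2.5: p = 0.47192 + (+0.00297) = 0.47489

0.475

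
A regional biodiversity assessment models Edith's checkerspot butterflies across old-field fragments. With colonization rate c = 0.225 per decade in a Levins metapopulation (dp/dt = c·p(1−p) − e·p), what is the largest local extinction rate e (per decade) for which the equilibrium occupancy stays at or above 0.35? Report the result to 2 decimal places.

1 − e/c ≥ 0.35 ⇒ e ≤ c(1 − 0.35) = 0.225 × 0.6500.
e_max = 0.1463.

0.15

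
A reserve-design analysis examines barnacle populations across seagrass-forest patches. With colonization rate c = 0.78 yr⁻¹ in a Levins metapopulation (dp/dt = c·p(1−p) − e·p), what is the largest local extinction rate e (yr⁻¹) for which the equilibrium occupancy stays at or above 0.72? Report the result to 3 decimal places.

0.218

1 − e/c ≥ 0.72 ⇒ e ≤ c(1 − 0.72) = 0.78 × 0.2800.
e_max = 0.2184.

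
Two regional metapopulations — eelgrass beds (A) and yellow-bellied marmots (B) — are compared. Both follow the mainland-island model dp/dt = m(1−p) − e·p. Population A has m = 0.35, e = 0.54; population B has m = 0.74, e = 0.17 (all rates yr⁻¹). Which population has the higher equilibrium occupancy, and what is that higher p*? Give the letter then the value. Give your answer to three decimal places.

B, 0.813

A: p*_A = m/(m+e) = 0.35/0.8900 = 0.3933.
B: p*_B = 0.74/0.9100 = 0.8132.
B is higher at 0.8132.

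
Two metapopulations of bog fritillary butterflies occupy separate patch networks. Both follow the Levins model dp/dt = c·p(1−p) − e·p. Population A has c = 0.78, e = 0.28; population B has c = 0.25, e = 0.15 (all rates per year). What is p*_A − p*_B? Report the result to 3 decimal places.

A: p*_A = 1 − 0.28/0.78 = 0.6410.
B: p*_B = 1 − 0.15/0.25 = 0.4000.
p*_A − p*_B = 0.6410 − 0.4000 = 0.2410.

0.241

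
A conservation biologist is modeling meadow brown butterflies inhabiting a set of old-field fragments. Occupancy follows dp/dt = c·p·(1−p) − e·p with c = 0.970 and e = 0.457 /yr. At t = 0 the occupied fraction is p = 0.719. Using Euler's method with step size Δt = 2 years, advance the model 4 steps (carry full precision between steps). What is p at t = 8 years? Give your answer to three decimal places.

Update rule: p ← p + [c·p·(1−p) − e·p]·Δt with Δt = 2.
  1  |  dp/dt·Δt = -0.265210  |  p_1 = 0.453790
  2  |  dp/dt·Δt = +0.066094  |  p_2 = 0.519883
  3  |  dp/dt·Δt = +0.009060  |  p_3 = 0.528943
  4  |  dp/dt·Δt = -0.000079  |  p_4 = 0.528864

0.529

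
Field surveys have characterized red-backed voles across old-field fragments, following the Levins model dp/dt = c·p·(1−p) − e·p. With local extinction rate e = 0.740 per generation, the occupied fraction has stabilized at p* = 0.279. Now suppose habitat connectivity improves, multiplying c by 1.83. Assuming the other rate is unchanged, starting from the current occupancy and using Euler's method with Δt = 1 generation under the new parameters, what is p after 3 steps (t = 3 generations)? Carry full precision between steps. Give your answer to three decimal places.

Balance c(1−p*) = e gives c = e/(1 − 0.27900) = 0.740/0.72100 = 1.02635.
Starting from p₀ = 0.27900; update p ← p + (dp/dt)·Δt with the new parameters.
t = 1: p = 0.27900 + (+0.17136) = 0.45036
t = 2: p = 0.45036 + (+0.13166) = 0.58202
t = 3: p = 0.58202 + (+0.02622) = 0.60825

0.608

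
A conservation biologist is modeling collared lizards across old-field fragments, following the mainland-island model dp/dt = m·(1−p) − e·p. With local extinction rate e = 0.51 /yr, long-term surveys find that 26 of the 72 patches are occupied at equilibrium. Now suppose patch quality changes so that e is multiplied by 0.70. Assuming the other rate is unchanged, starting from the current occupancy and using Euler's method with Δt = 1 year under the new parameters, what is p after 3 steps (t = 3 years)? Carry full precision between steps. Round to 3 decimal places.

Observed p* = 26/72 = 0.36111.
Balance m(1−p*) = e·p* gives m = e·p*/(1−p*) = 0.51×0.36111/0.63889 = 0.28826.
Starting from p₀ = 0.36111; update p ← p + (dp/dt)·Δt with the new parameters.
t = 1: p = 0.36111 + (+0.05525) = 0.41636
t = 2: p = 0.41636 + (+0.01960) = 0.43596
t = 3: p = 0.43596 + (+0.00695) = 0.44291

0.443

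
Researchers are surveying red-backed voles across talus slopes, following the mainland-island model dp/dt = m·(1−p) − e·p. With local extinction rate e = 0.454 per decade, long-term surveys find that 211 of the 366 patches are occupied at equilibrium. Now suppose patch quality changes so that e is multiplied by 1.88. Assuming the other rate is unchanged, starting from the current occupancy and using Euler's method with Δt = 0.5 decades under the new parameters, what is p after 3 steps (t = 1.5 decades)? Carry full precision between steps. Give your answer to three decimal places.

Observed p* = 211/366 = 0.57650.
Balance m(1−p*) = e·p* gives m = e·p*/(1−p*) = 0.454×0.57650/0.42350 = 0.61803.
Starting from p₀ = 0.57650; update p ← p + (dp/dt)·Δt with the new parameters.
step 1: Δp = -0.11516, p = 0.46134
step 2: Δp = -0.03043, p = 0.43091
step 3: Δp = -0.00804, p = 0.42287

0.423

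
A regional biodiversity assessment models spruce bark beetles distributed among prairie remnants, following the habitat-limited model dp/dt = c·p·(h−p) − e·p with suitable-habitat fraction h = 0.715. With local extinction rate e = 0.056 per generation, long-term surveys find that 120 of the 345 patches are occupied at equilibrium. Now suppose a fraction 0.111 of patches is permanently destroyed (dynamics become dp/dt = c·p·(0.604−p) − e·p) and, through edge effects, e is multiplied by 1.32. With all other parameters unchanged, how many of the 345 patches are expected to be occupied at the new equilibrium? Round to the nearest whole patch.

41

Observed p* = 120/345 = 0.34783.
Balance c(h−p*) = e gives c = e/(0.715 − 0.34783) = 0.056/0.36717 = 0.15252.
New p* = 0.604 − e/c = 0.604 − 0.07392/0.15252 = 0.11934.
Expected occupied = 345 × 0.11934 = 41.17 ≈ 41.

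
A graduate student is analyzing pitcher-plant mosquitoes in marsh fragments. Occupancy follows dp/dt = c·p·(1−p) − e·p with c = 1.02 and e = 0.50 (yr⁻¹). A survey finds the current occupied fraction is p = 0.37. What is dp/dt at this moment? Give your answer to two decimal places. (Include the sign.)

Colonization term: c·p·(1−p) = 1.02×0.37×0.6300 = 0.23776.
Extinction term: e·p = 0.18500.
dp/dt = 0.23776 − 0.18500 = 0.05276.

0.05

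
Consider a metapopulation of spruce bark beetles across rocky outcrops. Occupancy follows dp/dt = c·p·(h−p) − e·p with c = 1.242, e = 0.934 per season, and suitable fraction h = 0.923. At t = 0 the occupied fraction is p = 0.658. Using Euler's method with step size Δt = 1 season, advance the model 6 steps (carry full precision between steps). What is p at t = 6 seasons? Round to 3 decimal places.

Update rule: p ← p + [c·p·(h−p) − e·p]·Δt with Δt = 1.
t = 1: p = 0.65800 + (-0.39800) = 0.26000
t = 2: p = 0.26000 + (-0.02874) = 0.23125
t = 3: p = 0.23125 + (-0.01731) = 0.21394
t = 4: p = 0.21394 + (-0.01141) = 0.20253
t = 5: p = 0.20253 + (-0.00793) = 0.19460
t = 6: p = 0.19460 + (-0.00571) = 0.18889

0.189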